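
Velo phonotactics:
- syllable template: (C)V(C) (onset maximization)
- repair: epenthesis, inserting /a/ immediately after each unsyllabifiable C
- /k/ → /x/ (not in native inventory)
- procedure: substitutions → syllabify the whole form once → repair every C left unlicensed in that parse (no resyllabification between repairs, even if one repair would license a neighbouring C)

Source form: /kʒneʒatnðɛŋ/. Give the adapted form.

xaʒaneʒatnaðɛŋ

Substitution: /k/ → /x/, giving /xʒneʒatnðɛŋ/.
Syllabifying with onset maximization leaves /x/, /ʒ/, /n/ stranded (at most one coda consonant is licensed; onsets are limited to one consonant).
Inserting the epenthetic vowel yields /x/ → /xa/, /ʒ/ → /ʒa/, /n/ → /na/.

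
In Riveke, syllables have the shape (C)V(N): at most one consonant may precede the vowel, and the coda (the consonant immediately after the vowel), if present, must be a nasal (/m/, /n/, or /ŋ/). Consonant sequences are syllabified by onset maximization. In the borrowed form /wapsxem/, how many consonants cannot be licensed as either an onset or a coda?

Syllabifying with onset maximization leaves /p/, /s/ stranded (only a nasal (/m/, /n/, or /ŋ/) is licensed in coda position; onsets are limited to one consonant).

2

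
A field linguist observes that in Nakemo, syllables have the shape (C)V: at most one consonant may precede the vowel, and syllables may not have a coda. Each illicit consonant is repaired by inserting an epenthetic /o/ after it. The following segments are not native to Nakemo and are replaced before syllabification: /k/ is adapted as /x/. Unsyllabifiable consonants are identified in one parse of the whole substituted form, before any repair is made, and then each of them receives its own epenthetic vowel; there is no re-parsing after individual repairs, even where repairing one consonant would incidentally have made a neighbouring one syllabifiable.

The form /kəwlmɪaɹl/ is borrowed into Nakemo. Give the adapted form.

Substitution: /k/ → /x/, giving /xəwlmɪaɹl/.
Syllabifying with onset maximization leaves /w/, /l/, /ɹ/, /l/ stranded (no codas are permitted; onsets are limited to one consonant).
Each unlicensed consonant becomes the onset of a new syllable: /w/ → /wo/, /l/ → /lo/, /ɹ/ → /ɹo/, /l/ → /lo/.

xəwolomɪaɹolo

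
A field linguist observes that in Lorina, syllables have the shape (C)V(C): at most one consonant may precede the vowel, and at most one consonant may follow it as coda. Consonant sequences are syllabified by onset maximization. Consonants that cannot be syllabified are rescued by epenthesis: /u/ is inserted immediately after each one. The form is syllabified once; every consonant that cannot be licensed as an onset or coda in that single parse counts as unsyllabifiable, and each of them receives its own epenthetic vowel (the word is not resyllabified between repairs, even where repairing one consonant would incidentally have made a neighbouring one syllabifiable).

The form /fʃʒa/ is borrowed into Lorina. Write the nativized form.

Syllabifying with onset maximization leaves /f/, /ʃ/ stranded (at most one coda consonant is licensed; onsets are limited to one consonant).
Inserting the epenthetic vowel yields /f/ → /fu/, /ʃ/ → /ʃu/.

fuʃuʒa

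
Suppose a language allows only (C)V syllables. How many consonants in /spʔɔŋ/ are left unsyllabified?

3

Syllabifying with onset maximization leaves /s/, /p/, /ŋ/ stranded (no codas are permitted; onsets are limited to one consonant).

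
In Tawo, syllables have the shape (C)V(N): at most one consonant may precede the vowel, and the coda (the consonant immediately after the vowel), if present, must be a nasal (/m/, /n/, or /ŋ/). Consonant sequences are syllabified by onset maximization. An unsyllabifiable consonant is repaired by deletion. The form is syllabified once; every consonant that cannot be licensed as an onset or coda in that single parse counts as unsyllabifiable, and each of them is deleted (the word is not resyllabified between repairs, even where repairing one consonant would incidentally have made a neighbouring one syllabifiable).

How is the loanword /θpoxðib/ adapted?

poði

Under (C)V(N), the unsyllabifiable consonants are /θ/, /x/, /b/ (only a nasal (/m/, /n/, or /ŋ/) is licensed in coda position; onsets are limited to one consonant).
Deletion applies to /θ/, /x/, /b/.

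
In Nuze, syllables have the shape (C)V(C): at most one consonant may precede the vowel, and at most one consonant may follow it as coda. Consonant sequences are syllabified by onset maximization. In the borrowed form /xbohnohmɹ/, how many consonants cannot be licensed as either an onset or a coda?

3

Under (C)V(C), the unsyllabifiable consonants are /x/, /m/, /ɹ/ (at most one coda consonant is licensed; onsets are limited to one consonant).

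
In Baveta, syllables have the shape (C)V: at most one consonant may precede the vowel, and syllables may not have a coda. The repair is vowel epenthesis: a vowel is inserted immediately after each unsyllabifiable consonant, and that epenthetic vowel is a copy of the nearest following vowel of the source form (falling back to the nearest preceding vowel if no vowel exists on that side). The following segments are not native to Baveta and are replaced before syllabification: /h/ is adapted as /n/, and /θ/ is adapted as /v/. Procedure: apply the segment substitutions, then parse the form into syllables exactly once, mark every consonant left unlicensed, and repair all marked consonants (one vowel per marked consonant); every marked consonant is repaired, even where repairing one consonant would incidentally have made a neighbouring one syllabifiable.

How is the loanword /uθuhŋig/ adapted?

Substitution: /θ/ → /v/, /h/ → /n/, giving /uvunŋig/.
Under (C)V, the unsyllabifiable consonants are /n/, /g/ (no codas are permitted; onsets are limited to one consonant).
Epenthesis after each stranded consonant: /n/ → /ni/, /g/ → /gi/.

uvuniŋigi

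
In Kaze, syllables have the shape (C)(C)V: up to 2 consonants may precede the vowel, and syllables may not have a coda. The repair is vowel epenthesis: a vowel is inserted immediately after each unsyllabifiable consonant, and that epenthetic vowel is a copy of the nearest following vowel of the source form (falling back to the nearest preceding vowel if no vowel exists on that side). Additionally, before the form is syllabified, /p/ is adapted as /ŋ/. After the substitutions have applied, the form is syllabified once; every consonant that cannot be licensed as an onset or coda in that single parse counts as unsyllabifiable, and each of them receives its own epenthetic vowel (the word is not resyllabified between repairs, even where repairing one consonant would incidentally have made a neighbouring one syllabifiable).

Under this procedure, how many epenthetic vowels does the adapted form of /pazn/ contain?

2

After substitution the input is /ŋazn/.
The unsyllabifiable consonants are /z/, /n/; each receives one epenthetic vowel.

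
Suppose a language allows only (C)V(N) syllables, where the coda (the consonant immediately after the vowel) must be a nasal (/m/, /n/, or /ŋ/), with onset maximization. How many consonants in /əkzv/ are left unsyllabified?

Syllabifying with onset maximization leaves /k/, /z/, /v/ stranded (only a nasal (/m/, /n/, or /ŋ/) is licensed in coda position; onsets are limited to one consonant).

3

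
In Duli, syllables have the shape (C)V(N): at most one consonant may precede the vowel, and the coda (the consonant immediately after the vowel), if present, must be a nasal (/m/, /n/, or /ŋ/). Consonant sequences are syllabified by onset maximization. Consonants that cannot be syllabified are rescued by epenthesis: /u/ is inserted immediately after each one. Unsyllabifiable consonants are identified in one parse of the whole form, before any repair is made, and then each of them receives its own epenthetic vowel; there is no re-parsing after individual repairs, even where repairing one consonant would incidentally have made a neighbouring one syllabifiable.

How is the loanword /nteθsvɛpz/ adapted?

nuteθusuvɛpuzu

The consonants /n/, /θ/, /s/, /p/, /z/ cannot be parsed into a legal (C)V(N) syllable (only a nasal (/m/, /n/, or /ŋ/) is licensed in coda position; onsets are limited to one consonant).
Each unlicensed consonant becomes the onset of a new syllable: /n/ → /nu/, /θ/ → /θu/, /s/ → /su/, /p/ → /pu/, /z/ → /zu/.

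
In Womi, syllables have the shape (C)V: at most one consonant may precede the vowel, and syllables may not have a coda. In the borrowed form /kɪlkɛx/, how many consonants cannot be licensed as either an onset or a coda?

2

The consonants /l/, /x/ cannot be parsed into a legal (C)V syllable (no codas are permitted; onsets are limited to one consonant).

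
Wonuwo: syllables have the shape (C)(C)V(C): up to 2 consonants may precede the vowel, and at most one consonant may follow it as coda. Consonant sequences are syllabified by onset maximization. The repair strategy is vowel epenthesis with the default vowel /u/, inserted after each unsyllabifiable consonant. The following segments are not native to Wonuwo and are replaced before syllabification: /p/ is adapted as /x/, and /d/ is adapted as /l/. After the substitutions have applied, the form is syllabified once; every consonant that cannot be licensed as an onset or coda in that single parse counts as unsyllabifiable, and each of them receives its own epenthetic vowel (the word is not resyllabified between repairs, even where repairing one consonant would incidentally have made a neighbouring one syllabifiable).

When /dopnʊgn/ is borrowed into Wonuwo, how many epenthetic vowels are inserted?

After substitution the input is /loxnʊgn/.
The unsyllabifiable consonants are /n/; each receives one epenthetic vowel.

1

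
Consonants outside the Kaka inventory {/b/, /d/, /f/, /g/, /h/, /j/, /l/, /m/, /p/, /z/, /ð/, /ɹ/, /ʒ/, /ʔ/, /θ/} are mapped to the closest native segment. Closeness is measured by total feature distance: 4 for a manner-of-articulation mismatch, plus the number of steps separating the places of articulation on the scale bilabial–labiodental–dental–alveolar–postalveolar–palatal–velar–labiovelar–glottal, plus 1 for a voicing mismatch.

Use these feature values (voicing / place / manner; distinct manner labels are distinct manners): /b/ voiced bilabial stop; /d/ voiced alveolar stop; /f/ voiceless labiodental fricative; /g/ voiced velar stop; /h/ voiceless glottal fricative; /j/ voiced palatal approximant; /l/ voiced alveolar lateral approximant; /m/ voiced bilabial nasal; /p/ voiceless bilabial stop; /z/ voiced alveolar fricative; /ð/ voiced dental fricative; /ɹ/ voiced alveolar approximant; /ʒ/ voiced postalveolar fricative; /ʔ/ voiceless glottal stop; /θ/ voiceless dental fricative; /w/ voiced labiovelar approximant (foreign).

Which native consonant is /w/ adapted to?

/j/ is closest: same manner (approximant), place distance 2 (labiovelar→palatal), same voicing; total 2. Next closest is /ɹ/ at distance 4.

j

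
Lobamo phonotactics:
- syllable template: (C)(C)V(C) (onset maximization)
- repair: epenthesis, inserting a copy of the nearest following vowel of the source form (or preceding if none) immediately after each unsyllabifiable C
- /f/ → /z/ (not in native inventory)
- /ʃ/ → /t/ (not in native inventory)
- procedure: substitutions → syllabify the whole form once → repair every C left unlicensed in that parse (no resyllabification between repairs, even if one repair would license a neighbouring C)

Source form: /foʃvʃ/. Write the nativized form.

Substitution: /f/ → /z/, /ʃ/ → /t/, giving /zotvt/.
Under (C)(C)V(C), the unsyllabifiable consonants are /v/, /t/ (at most one coda consonant is licensed; onsets may contain at most 2 consonants).
Epenthesis after each stranded consonant: /v/ → /vo/, /t/ → /to/.

zotvoto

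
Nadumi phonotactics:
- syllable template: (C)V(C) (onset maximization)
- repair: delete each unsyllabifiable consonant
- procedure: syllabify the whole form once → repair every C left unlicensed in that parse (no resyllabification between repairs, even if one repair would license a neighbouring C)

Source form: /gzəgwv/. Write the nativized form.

The consonants /g/, /w/, /v/ cannot be parsed into a legal (C)V(C) syllable (at most one coda consonant is licensed; onsets are limited to one consonant).
Each unlicensed consonant is deleted: /g/, /w/, /v/.

zəg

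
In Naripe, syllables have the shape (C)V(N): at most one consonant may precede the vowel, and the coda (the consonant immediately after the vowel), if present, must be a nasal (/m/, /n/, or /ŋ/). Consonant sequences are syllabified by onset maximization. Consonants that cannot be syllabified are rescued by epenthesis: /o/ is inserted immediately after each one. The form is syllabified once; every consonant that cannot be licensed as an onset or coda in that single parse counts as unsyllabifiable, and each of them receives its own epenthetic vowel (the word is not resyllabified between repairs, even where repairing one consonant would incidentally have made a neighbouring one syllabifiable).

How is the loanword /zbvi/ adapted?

zobovi

The consonants /z/, /b/ cannot be parsed into a legal (C)V(N) syllable (only a nasal (/m/, /n/, or /ŋ/) is licensed in coda position; onsets are limited to one consonant).
Epenthesis after each stranded consonant: /z/ → /zo/, /b/ → /bo/.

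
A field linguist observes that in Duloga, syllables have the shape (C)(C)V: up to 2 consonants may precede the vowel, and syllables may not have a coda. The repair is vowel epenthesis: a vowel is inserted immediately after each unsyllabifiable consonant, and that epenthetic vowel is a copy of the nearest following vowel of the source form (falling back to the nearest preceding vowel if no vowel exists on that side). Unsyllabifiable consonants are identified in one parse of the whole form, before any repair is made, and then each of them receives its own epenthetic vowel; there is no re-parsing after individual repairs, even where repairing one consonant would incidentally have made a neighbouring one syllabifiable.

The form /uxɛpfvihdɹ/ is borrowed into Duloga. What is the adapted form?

The consonants /p/, /h/, /d/, /ɹ/ cannot be parsed into a legal (C)(C)V syllable (no codas are permitted; onsets may contain at most 2 consonants).
Epenthesis after each stranded consonant: /p/ → /pi/, /h/ → /hi/, /d/ → /di/, /ɹ/ → /ɹi/.

uxɛpifvihidiɹi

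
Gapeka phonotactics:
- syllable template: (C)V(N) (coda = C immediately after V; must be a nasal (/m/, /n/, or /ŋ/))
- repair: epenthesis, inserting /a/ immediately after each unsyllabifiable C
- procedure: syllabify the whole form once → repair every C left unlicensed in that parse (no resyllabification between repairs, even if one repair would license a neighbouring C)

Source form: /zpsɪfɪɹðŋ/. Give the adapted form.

Under (C)V(N), the unsyllabifiable consonants are /z/, /p/, /ɹ/, /ð/, /ŋ/ (only a nasal (/m/, /n/, or /ŋ/) is licensed in coda position; onsets are limited to one consonant).
Each unlicensed consonant becomes the onset of a new syllable: /z/ → /za/, /p/ → /pa/, /ɹ/ → /ɹa/, /ð/ → /ða/, /ŋ/ → /ŋa/.

zapasɪfɪɹaðaŋa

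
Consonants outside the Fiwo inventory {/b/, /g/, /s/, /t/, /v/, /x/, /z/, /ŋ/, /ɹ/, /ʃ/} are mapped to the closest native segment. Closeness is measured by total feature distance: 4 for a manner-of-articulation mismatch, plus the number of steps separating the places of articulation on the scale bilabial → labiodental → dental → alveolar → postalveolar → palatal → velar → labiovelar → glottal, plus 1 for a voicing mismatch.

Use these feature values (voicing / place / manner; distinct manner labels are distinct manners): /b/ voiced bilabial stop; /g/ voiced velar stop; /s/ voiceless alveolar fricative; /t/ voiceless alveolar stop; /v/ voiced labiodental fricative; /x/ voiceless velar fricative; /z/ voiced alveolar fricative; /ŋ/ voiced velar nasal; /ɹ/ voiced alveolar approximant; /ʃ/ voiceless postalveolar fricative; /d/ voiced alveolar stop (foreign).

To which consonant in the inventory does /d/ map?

/t/ is closest: same manner (stop), place distance 0 (alveolar→alveolar), voicing differs (+1); total 1. Next closest is /b/ at distance 3.

t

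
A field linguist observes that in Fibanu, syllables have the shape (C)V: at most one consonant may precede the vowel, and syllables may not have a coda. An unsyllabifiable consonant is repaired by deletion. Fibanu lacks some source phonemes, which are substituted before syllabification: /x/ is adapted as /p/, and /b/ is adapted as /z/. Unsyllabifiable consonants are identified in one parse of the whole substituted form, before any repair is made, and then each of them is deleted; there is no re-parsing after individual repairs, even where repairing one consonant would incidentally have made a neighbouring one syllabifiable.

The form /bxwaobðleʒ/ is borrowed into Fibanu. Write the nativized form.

Substitution: /b/ → /z/, /x/ → /p/, giving /zpwaozðleʒ/.
Syllabifying with onset maximization leaves /z/, /p/, /z/, /ð/, /ʒ/ stranded (no codas are permitted; onsets are limited to one consonant).
Deleting the stranded consonants removes /z/, /p/, /z/, /ð/, /ʒ/.

waole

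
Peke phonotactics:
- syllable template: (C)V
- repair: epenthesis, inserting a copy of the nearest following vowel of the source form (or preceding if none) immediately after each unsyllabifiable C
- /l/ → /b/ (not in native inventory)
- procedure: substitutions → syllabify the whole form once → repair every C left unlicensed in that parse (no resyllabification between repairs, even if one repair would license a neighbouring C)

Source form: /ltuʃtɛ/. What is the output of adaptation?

butuʃɛtɛ

Substitution: /l/ → /b/, giving /btuʃtɛ/.
Under (C)V, the unsyllabifiable consonants are /b/, /ʃ/ (no codas are permitted; onsets are limited to one consonant).
Each unlicensed consonant becomes the onset of a new syllable: /b/ → /bu/, /ʃ/ → /ʃɛ/.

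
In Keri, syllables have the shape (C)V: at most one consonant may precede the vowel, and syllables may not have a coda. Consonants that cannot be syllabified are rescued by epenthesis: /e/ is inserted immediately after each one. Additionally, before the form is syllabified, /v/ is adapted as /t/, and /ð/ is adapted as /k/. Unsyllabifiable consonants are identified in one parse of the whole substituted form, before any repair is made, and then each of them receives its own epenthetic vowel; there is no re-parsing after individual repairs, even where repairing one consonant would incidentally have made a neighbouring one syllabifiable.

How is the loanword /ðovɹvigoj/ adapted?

koteɹetigoje

Substitution: /ð/ → /k/, /v/ → /t/, giving /kotɹtigoj/.
Under (C)V, the unsyllabifiable consonants are /t/, /ɹ/, /j/ (no codas are permitted; onsets are limited to one consonant).
Epenthesis after each stranded consonant: /t/ → /te/, /ɹ/ → /ɹe/, /j/ → /je/.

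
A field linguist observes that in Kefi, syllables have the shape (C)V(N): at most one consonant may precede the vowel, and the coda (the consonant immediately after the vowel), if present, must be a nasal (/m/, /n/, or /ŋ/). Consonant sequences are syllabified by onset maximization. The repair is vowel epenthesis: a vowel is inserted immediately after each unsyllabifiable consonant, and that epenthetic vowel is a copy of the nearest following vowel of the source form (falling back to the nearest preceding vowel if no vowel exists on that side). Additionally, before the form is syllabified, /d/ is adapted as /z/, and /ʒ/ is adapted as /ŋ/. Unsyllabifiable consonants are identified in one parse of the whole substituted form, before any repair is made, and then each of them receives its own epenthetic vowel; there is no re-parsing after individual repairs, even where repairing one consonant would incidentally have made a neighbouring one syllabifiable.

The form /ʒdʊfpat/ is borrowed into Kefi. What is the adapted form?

ŋʊzʊfapata

Substitution: /ʒ/ → /ŋ/, /d/ → /z/, giving /ŋzʊfpat/.
The consonants /ŋ/, /f/, /t/ cannot be parsed into a legal (C)V(N) syllable (only a nasal (/m/, /n/, or /ŋ/) is licensed in coda position; onsets are limited to one consonant).
Each unlicensed consonant becomes the onset of a new syllable: /ŋ/ → /ŋʊ/, /f/ → /fa/, /t/ → /ta/.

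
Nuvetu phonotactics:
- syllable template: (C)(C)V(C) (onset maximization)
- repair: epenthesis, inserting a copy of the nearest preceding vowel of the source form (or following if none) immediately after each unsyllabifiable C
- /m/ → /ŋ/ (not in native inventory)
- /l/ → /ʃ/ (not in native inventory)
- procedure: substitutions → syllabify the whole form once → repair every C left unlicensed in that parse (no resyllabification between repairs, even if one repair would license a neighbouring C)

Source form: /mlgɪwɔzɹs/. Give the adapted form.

ŋɪʃgɪwɔzɹɔsɔ

Substitution: /m/ → /ŋ/, /l/ → /ʃ/, giving /ŋʃgɪwɔzɹs/.
Under (C)(C)V(C), the unsyllabifiable consonants are /ŋ/, /ɹ/, /s/ (at most one coda consonant is licensed; onsets may contain at most 2 consonants).
Epenthesis after each stranded consonant: /ŋ/ → /ŋɪ/, /ɹ/ → /ɹɔ/, /s/ → /sɔ/.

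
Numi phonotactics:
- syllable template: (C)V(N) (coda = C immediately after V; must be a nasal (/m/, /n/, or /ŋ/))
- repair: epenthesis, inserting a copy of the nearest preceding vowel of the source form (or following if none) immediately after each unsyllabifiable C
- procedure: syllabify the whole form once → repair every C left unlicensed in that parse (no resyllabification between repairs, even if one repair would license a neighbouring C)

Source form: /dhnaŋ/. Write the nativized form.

dahanaŋ

The consonants /d/, /h/ cannot be parsed into a legal (C)V(N) syllable (only a nasal (/m/, /n/, or /ŋ/) is licensed in coda position; onsets are limited to one consonant).
Inserting the epenthetic vowel yields /d/ → /da/, /h/ → /ha/.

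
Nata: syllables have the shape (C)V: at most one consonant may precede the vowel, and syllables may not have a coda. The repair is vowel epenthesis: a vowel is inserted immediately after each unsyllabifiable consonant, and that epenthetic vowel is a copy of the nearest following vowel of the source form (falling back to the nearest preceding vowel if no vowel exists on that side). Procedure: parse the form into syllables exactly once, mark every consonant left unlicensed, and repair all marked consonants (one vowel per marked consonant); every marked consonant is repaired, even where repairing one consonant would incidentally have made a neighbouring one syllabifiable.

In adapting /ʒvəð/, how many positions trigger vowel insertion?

2

The unsyllabifiable consonants are /ʒ/, /ð/; each receives one epenthetic vowel.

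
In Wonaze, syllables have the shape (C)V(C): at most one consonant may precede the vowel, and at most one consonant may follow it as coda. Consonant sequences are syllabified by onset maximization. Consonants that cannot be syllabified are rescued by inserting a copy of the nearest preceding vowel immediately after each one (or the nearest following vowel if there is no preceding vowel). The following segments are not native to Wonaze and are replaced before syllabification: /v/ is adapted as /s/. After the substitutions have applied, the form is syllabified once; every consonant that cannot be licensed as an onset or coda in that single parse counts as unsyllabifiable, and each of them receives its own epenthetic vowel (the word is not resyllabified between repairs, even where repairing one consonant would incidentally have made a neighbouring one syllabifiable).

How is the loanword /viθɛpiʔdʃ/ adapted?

Substitution: /v/ → /s/, giving /siθɛpiʔdʃ/.
Syllabifying with onset maximization leaves /d/, /ʃ/ stranded (at most one coda consonant is licensed; onsets are limited to one consonant).
Each unlicensed consonant becomes the onset of a new syllable: /d/ → /di/, /ʃ/ → /ʃi/.

siθɛpiʔdiʃi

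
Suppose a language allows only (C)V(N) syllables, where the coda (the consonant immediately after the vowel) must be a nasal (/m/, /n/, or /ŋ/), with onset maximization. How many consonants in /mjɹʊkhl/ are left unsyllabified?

5

Under (C)V(N), the unsyllabifiable consonants are /m/, /j/, /k/, /h/, /l/ (only a nasal (/m/, /n/, or /ŋ/) is licensed in coda position; onsets are limited to one consonant).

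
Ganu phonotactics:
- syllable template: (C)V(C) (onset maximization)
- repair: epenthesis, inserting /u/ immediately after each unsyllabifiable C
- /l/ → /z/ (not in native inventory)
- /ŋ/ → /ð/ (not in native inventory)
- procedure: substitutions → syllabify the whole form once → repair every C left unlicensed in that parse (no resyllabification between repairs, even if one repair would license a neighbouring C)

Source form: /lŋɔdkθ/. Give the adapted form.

zuðɔdkuθu

Substitution: /l/ → /z/, /ŋ/ → /ð/, giving /zðɔdkθ/.
Under (C)V(C), the unsyllabifiable consonants are /z/, /k/, /θ/ (at most one coda consonant is licensed; onsets are limited to one consonant).
Epenthesis after each stranded consonant: /z/ → /zu/, /k/ → /ku/, /θ/ → /θu/.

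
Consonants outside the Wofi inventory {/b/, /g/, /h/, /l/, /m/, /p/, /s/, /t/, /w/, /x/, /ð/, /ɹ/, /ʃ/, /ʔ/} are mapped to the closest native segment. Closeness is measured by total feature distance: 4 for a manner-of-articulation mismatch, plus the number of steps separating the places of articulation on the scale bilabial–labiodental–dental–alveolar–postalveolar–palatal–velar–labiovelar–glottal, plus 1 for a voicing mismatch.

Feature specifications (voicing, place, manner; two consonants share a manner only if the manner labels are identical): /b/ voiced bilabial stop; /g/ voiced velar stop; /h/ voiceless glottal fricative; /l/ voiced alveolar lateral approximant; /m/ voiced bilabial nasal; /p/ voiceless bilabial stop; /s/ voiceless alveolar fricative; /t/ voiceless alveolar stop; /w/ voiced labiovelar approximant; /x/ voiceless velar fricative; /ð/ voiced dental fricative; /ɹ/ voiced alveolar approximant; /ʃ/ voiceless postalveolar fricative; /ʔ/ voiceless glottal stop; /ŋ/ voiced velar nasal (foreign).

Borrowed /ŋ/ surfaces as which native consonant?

g

/g/ is closest: manner differs (nasal→stop, +4), place distance 0 (velar→velar), same voicing; total 4. Next closest is /w/ at distance 5.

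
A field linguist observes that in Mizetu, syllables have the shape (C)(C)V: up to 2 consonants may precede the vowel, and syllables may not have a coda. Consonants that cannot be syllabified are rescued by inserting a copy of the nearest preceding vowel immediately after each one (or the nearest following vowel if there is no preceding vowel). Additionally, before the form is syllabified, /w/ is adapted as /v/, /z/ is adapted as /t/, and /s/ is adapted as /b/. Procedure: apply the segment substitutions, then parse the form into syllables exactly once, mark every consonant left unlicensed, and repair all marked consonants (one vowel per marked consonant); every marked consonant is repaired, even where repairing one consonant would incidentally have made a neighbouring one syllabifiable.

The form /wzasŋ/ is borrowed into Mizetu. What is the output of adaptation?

Substitution: /w/ → /v/, /z/ → /t/, /s/ → /b/, giving /vtabŋ/.
The consonants /b/, /ŋ/ cannot be parsed into a legal (C)(C)V syllable (no codas are permitted; onsets may contain at most 2 consonants).
Epenthesis after each stranded consonant: /b/ → /ba/, /ŋ/ → /ŋa/.

vtabaŋa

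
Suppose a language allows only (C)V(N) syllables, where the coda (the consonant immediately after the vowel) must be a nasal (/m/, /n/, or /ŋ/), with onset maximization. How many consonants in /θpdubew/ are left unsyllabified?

The consonants /θ/, /p/, /w/ cannot be parsed into a legal (C)V(N) syllable (only a nasal (/m/, /n/, or /ŋ/) is licensed in coda position; onsets are limited to one consonant).

3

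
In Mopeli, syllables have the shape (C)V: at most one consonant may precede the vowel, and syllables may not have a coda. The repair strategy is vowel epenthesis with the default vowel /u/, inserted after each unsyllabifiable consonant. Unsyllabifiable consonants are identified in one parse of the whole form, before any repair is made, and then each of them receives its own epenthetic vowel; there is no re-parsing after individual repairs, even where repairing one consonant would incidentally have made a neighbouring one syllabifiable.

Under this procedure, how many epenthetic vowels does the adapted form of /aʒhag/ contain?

The unsyllabifiable consonants are /ʒ/, /g/; each receives one epenthetic vowel.

2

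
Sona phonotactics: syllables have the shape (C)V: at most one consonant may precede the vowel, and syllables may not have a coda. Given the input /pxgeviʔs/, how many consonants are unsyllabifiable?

The consonants /p/, /x/, /ʔ/, /s/ cannot be parsed into a legal (C)V syllable (no codas are permitted; onsets are limited to one consonant).

4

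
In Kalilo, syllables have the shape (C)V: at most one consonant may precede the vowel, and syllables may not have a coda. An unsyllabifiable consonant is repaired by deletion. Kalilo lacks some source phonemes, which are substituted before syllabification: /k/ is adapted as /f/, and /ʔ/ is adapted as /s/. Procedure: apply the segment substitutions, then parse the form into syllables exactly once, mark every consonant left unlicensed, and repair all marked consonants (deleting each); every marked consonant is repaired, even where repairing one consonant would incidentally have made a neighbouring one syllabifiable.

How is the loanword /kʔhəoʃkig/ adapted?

həofi

Substitution: /k/ → /f/, /ʔ/ → /s/, giving /fshəoʃfig/.
Under (C)V, the unsyllabifiable consonants are /f/, /s/, /ʃ/, /g/ (no codas are permitted; onsets are limited to one consonant).
Each unlicensed consonant is deleted: /f/, /s/, /ʃ/, /g/.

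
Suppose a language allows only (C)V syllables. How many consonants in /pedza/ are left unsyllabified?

1

The consonants /d/ cannot be parsed into a legal (C)V syllable (no codas are permitted; onsets are limited to one consonant).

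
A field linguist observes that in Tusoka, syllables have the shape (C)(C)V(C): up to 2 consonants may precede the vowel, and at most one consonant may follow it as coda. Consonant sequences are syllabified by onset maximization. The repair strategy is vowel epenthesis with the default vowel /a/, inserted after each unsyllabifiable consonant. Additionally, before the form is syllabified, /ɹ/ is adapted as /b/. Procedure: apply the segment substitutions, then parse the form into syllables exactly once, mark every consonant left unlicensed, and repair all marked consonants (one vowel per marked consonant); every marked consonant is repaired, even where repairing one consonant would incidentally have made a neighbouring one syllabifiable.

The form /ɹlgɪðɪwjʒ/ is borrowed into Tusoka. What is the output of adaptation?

Substitution: /ɹ/ → /b/, giving /blgɪðɪwjʒ/.
Syllabifying with onset maximization leaves /b/, /j/, /ʒ/ stranded (at most one coda consonant is licensed; onsets may contain at most 2 consonants).
Each unlicensed consonant becomes the onset of a new syllable: /b/ → /ba/, /j/ → /ja/, /ʒ/ → /ʒa/.

balgɪðɪwjaʒa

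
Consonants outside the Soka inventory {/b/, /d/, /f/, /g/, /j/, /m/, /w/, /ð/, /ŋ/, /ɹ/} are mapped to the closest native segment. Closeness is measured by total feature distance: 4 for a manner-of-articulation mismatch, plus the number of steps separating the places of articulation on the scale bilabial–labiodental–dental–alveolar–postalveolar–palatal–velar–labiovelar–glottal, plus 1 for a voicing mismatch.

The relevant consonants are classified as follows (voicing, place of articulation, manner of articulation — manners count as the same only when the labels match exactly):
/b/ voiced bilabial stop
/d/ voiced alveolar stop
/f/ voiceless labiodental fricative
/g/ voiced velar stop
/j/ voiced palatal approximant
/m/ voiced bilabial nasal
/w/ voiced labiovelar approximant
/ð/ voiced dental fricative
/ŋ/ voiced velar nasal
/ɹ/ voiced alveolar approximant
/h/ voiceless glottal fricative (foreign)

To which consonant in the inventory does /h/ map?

w

/w/ is closest: manner differs (fricative→approximant, +4), place distance 1 (glottal→labiovelar), voicing differs (+1); total 6. Next closest is /f/ at distance 7.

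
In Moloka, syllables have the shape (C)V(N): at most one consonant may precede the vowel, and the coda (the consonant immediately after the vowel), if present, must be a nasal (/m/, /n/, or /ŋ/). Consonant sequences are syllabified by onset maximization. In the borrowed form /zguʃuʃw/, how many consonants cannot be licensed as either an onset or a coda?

Under (C)V(N), the unsyllabifiable consonants are /z/, /ʃ/, /w/ (only a nasal (/m/, /n/, or /ŋ/) is licensed in coda position; onsets are limited to one consonant).

3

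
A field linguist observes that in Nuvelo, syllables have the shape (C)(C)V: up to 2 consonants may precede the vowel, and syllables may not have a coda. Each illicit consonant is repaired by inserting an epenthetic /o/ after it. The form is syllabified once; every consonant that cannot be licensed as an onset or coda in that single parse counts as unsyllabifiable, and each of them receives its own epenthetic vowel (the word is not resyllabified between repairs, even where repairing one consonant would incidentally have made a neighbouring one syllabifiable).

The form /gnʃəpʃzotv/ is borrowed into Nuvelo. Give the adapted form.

gonʃəpoʃzotovo

The consonants /g/, /p/, /t/, /v/ cannot be parsed into a legal (C)(C)V syllable (no codas are permitted; onsets may contain at most 2 consonants).
Each unlicensed consonant becomes the onset of a new syllable: /g/ → /go/, /p/ → /po/, /t/ → /to/, /v/ → /vo/.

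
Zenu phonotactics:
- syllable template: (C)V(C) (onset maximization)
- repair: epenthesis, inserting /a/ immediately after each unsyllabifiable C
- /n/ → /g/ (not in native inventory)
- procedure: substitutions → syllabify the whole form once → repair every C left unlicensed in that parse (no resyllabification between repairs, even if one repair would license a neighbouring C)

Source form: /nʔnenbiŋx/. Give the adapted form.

Substitution: /n/ → /g/, giving /gʔgegbiŋx/.
Syllabifying with onset maximization leaves /g/, /ʔ/, /x/ stranded (at most one coda consonant is licensed; onsets are limited to one consonant).
Each unlicensed consonant becomes the onset of a new syllable: /g/ → /ga/, /ʔ/ → /ʔa/, /x/ → /xa/.

gaʔagegbiŋxa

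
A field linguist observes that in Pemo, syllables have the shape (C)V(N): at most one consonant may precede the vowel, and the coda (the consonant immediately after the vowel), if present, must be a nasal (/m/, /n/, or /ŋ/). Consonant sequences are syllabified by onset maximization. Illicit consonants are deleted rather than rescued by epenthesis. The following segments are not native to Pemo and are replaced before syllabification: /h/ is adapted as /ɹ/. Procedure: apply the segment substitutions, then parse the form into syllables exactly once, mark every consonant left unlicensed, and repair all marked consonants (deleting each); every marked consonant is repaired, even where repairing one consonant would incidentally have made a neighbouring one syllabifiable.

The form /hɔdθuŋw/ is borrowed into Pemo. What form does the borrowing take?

ɹɔθuŋ

Substitution: /h/ → /ɹ/, giving /ɹɔdθuŋw/.
The consonants /d/, /w/ cannot be parsed into a legal (C)V(N) syllable (only a nasal (/m/, /n/, or /ŋ/) is licensed in coda position; onsets are limited to one consonant).
Deleting the stranded consonants removes /d/, /w/.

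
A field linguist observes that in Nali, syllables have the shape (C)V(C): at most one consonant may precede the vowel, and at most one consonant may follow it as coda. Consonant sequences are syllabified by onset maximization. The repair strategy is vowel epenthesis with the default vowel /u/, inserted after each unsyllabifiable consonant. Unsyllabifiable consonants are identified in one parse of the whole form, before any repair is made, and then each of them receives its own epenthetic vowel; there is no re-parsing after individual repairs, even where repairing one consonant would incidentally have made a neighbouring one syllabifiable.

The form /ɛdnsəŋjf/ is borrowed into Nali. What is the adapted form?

The consonants /n/, /j/, /f/ cannot be parsed into a legal (C)V(C) syllable (at most one coda consonant is licensed; onsets are limited to one consonant).
Epenthesis after each stranded consonant: /n/ → /nu/, /j/ → /ju/, /f/ → /fu/.

ɛdnusəŋjufu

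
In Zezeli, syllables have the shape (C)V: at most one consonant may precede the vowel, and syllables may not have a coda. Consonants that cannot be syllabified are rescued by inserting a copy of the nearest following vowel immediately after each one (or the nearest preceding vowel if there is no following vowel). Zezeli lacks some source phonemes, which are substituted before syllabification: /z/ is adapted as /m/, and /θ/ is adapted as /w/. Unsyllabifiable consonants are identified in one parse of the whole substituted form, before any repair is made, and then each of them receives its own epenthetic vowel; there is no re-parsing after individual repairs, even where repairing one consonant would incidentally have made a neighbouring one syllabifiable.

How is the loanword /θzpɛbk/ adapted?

wɛmɛpɛbɛkɛ

Substitution: /θ/ → /w/, /z/ → /m/, giving /wmpɛbk/.
Under (C)V, the unsyllabifiable consonants are /w/, /m/, /b/, /k/ (no codas are permitted; onsets are limited to one consonant).
Inserting the epenthetic vowel yields /w/ → /wɛ/, /m/ → /mɛ/, /b/ → /bɛ/, /k/ → /kɛ/.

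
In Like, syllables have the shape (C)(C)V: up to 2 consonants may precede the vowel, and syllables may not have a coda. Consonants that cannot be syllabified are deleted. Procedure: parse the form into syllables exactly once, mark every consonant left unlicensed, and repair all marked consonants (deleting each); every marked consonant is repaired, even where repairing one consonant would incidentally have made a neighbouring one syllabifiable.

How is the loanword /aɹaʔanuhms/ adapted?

aɹaʔanu

The consonants /h/, /m/, /s/ cannot be parsed into a legal (C)(C)V syllable (no codas are permitted; onsets may contain at most 2 consonants).
Each unlicensed consonant is deleted: /h/, /m/, /s/.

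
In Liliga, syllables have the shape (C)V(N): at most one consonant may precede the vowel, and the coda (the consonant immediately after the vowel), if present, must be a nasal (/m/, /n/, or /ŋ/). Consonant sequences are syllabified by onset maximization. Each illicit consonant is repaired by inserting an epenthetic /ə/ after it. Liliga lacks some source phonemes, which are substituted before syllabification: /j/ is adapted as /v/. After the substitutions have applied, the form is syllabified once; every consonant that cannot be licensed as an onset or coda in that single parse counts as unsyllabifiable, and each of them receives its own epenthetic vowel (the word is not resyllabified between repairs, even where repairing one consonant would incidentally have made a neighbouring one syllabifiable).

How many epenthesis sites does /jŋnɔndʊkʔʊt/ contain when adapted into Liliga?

After substitution the input is /vŋnɔndʊkʔʊt/.
The unsyllabifiable consonants are /v/, /ŋ/, /k/, /t/; each receives one epenthetic vowel.

4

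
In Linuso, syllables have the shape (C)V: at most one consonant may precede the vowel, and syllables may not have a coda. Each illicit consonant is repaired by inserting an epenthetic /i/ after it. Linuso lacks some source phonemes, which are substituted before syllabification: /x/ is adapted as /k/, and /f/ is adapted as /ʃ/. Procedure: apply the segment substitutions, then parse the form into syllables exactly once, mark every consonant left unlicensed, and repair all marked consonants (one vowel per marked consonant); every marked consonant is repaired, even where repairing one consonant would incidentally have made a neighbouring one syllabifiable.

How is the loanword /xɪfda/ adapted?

kɪʃida

Substitution: /x/ → /k/, /f/ → /ʃ/, giving /kɪʃda/.
The consonants /ʃ/ cannot be parsed into a legal (C)V syllable (no codas are permitted; onsets are limited to one consonant).
Epenthesis after each stranded consonant: /ʃ/ → /ʃi/.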